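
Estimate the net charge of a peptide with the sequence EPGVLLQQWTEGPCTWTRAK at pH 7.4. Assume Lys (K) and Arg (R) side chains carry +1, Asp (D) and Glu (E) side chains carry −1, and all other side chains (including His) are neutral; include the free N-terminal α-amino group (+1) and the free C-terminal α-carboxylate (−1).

0

Positive (K, R): R18, K20 → +2.
Negative (D, E): E1, E11 → −2.
The N-terminus (+1) and C-terminus (−1) cancel.
Net charge = (+2) + (−2) = 0.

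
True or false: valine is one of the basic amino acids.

K, R, and H are the three residues with basic side chains (ε-amine, guanidinium, and imidazole respectively).
Valine is not in this group.

False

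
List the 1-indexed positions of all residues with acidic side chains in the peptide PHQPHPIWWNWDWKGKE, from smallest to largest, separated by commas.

The acidic residues are Asp (D) and Glu (E), whose side chains end in a carboxylate group.
Matching residues: D12, E17.

12, 17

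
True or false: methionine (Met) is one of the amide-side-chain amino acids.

False

Asparagine (N) and glutamine (Q) have uncharged amide side chains.
Methionine is not in this group.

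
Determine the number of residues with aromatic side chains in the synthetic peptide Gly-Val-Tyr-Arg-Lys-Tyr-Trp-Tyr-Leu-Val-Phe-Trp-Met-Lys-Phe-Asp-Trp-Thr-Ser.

Phenylalanine (F), tryptophan (W), and tyrosine (Y) have aromatic ring side chains.
Matching residues: Tyr3, Tyr6, Trp7, Tyr8, Phe11, Trp12, Phe15, Trp17.

8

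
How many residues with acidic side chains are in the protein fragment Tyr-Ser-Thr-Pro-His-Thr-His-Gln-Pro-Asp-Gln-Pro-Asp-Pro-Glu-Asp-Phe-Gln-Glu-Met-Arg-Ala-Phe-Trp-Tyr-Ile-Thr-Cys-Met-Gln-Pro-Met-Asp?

The acidic residues are Asp (D) and Glu (E), whose side chains end in a carboxylate group.
Matching residues: Asp10, Asp13, Glu15, Asp16, Glu19, Asp33.

6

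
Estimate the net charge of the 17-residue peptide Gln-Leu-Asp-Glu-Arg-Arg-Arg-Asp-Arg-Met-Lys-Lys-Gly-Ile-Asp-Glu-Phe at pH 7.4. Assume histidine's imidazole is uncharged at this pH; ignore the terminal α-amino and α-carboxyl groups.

At pH ~7.4 the Lys and Arg side chains are protonated (+1), the Asp and Glu side chains are deprotonated (−1), and with His taken as neutral all other side chains carry no charge.
Positive (K, R): Arg5, Arg6, Arg7, Arg9, Lys11, Lys12 → +6.
Negative (D, E): Asp3, Glu4, Asp8, Asp15, Glu16 → −5.
Net charge = (+6) + (−5) = +1.

+1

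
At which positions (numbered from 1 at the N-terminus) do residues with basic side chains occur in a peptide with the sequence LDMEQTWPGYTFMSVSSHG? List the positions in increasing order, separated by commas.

K, R, and H are the three residues with basic side chains (ε-amine, guanidinium, and imidazole respectively).
Matching residues: H18.

18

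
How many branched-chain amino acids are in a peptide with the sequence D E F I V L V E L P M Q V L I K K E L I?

10

V, L, and I make up the branched-chain aliphatic group.
Matching residues: I4, V5, L6, V7, L9, V13, L14, I15, L19, I20.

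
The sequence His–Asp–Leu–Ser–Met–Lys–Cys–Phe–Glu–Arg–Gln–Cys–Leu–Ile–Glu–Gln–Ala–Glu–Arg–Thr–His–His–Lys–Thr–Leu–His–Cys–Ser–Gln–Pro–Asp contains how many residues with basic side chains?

8

Lysine (K), arginine (R), and histidine (H) have basic, nitrogen-containing side chains.
Matching residues: His1, Lys6, Arg10, Arg19, His21, His22, Lys23, His26.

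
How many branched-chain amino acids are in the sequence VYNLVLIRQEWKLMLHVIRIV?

11

Valine (V), leucine (L), and isoleucine (I) are the branched-chain amino acids.
Matching residues: V1, L4, V5, L6, I7, L13, L15, V17, I18, I20, V21.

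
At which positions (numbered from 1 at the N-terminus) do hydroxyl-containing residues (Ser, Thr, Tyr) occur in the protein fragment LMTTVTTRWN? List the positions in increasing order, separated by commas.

3, 4, 6, 7

Matching residues: T3, T4, T6, T7.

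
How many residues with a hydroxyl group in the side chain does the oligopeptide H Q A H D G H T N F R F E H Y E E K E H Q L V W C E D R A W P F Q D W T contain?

Serine (S), threonine (T), and tyrosine (Y) each carry a hydroxyl group on the side chain.
Matching residues: T8, Y15, T36.

3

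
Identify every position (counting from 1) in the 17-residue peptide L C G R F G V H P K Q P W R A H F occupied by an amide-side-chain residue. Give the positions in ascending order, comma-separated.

Only N (asparagine) and Q (glutamine) carry a side-chain carboxamide.
Matching residues: Q11.

11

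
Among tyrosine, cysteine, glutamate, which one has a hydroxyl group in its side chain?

tyrosine

The –OH-bearing residues are Ser, Thr (aliphatic alcohols), and Tyr (phenol).
Of the listed options, only tyrosine belongs to this group.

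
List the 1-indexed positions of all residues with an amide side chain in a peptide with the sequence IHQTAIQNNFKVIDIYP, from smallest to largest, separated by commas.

Only N (asparagine) and Q (glutamine) carry a side-chain carboxamide.
Matching residues: Q3, Q7, N8, N9.

3, 7, 8, 9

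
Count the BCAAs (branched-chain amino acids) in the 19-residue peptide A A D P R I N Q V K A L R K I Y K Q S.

Valine (V), leucine (L), and isoleucine (I) are the branched-chain amino acids.
Matching residues: I6, V9, L12, I15.

4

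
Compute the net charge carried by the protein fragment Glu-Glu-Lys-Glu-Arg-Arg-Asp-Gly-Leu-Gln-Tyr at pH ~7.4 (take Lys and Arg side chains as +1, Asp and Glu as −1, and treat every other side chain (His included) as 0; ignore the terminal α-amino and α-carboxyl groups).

-1

Positive (K, R): Lys3, Arg5, Arg6 → +3.
Negative (D, E): Glu1, Glu2, Glu4, Asp7 → −4.
Net charge = (+3) + (−4) = −1.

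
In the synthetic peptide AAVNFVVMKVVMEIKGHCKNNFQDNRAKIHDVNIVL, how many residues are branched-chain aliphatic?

The BCAAs are Val, Leu, and Ile — aliphatic side chains with a branch point.
Matching residues: V3, V6, V7, V10, V11, I14, I29, V32, I34, V35, L36.

11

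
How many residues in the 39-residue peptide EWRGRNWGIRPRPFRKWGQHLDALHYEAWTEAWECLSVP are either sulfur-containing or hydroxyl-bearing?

Sulfur-containing: C, M. Hydroxyl-bearing: S, T, Y.
Sulfur-containing residues here: C35 (1).
Hydroxyl-bearing residues here: Y26, T30, S37 (3).
The two groups share no amino acid, so total = 1 + 3 = 4.

4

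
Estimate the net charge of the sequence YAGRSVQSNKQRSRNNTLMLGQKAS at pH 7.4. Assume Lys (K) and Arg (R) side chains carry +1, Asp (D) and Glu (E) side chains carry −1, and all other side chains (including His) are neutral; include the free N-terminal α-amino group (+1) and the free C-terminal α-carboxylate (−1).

Positive (K, R): R4, K10, R12, R14, K23 → +5.
Negative (D, E): none → −0.
The N-terminus (+1) and C-terminus (−1) cancel.
Net charge = (+5) + (−0) = +5.

+5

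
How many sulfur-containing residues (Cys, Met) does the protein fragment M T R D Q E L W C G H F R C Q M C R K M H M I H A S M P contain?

Matching residues: M1, C9, C14, M16, C17, M20, M22, M27.

8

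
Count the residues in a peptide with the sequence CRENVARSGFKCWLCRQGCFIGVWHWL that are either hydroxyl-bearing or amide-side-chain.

3

Hydroxyl-bearing: S, T, Y. Amide-side-chain: N, Q.
Hydroxyl-bearing residues here: S8 (1).
Amide-side-chain residues here: N4, Q17 (2).
The two groups share no amino acid, so total = 1 + 2 = 3.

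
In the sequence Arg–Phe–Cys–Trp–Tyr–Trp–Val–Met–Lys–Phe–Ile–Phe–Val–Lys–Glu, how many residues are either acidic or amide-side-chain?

1

Acidic: D, E. Amide-side-chain: N, Q.
Acidic residues here: Glu15 (1).
Amide-side-chain residues here: none (0).
The two groups share no amino acid, so total = 1 + 0 = 1.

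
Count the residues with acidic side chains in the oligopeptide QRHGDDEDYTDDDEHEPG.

Only D (aspartate) and E (glutamate) carry a side-chain carboxylic acid.
Matching residues: D5, D6, E7, D8, D11, D12, D13, E14, E16.

9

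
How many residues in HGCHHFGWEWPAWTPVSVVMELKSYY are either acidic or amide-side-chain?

2

Acidic: D, E. Amide-side-chain: N, Q.
Acidic residues here: E9, E21 (2).
Amide-side-chain residues here: none (0).
The two groups share no amino acid, so total = 2 + 0 = 2.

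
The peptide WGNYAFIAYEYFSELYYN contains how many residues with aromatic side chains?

8

Phenylalanine (F), tryptophan (W), and tyrosine (Y) have aromatic ring side chains.
Matching residues: W1, Y4, F6, Y9, Y11, F12, Y16, Y17.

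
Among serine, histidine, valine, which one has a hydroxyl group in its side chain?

The –OH-bearing residues are Ser, Thr (aliphatic alcohols), and Tyr (phenol).
Of the listed options, only serine belongs to this group.

serine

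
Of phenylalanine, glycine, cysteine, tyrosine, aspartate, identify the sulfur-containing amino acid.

Only Cys (C) and Met (M) have a sulfur atom in the side chain.
Of the listed options, only cysteine belongs to this group.

cysteine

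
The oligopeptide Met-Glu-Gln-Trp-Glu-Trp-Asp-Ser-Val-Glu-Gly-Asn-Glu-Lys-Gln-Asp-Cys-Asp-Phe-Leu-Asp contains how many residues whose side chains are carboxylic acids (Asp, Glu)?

8

Matching residues: Glu2, Glu5, Asp7, Glu10, Glu13, Asp16, Asp18, Asp21.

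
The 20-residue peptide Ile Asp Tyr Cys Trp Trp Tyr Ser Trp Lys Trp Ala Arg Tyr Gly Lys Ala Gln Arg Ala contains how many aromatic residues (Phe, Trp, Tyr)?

7

Matching residues: Tyr3, Trp5, Trp6, Tyr7, Trp9, Trp11, Tyr14.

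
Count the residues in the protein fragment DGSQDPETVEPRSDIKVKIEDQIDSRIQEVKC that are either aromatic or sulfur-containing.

Aromatic: F, W, Y. Sulfur-containing: C, M.
Aromatic residues here: none (0).
Sulfur-containing residues here: C32 (1).
The two groups share no amino acid, so total = 0 + 1 = 1.

1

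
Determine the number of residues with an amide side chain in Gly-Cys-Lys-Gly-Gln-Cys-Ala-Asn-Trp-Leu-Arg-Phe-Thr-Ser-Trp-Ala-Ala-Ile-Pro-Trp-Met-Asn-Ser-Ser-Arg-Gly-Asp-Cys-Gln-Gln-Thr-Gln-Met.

6

Only N (asparagine) and Q (glutamine) carry a side-chain carboxamide.
Matching residues: Gln5, Asn8, Asn22, Gln29, Gln30, Gln32.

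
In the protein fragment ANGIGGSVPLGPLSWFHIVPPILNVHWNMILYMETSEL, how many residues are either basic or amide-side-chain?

5

Basic: H, K, R. Amide-side-chain: N, Q.
Basic residues here: H17, H26 (2).
Amide-side-chain residues here: N2, N24, N28 (3).
The two groups share no amino acid, so total = 2 + 3 = 5.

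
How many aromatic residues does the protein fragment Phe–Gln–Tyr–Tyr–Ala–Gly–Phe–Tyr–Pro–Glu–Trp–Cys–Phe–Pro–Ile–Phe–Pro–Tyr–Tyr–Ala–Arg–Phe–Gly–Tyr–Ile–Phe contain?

13

Phenylalanine (F), tryptophan (W), and tyrosine (Y) have aromatic ring side chains.
Matching residues: Phe1, Tyr3, Tyr4, Phe7, Tyr8, Trp11, Phe13, Phe16, Tyr18, Tyr19, Phe22, Tyr24, Phe26.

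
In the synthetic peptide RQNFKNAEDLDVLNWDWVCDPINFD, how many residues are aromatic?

4

The aromatic amino acids are Phe (F, benzyl), Trp (W, indole), and Tyr (Y, phenol).
Matching residues: F4, W15, W17, F24.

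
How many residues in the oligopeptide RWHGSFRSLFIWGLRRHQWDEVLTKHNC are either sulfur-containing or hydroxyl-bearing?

4

Sulfur-containing: C, M. Hydroxyl-bearing: S, T, Y.
Sulfur-containing residues here: C28 (1).
Hydroxyl-bearing residues here: S5, S8, T24 (3).
The two groups share no amino acid, so total = 1 + 3 = 4.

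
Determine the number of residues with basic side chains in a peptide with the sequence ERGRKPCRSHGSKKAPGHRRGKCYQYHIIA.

Lysine (K), arginine (R), and histidine (H) have basic, nitrogen-containing side chains.
Matching residues: R2, R4, K5, R8, H10, K13, K14, H18, R19, R20, K22, H27.

12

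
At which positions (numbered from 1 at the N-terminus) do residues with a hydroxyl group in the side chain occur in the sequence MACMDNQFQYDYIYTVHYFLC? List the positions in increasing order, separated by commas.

Serine (S), threonine (T), and tyrosine (Y) each carry a hydroxyl group on the side chain.
Matching residues: Y10, Y12, Y14, T15, Y18.

10, 12, 14, 15, 18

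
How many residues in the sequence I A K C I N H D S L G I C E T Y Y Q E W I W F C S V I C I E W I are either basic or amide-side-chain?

4

Basic: H, K, R. Amide-side-chain: N, Q.
Basic residues here: K3, H7 (2).
Amide-side-chain residues here: N6, Q18 (2).
The two groups share no amino acid, so total = 2 + 2 = 4.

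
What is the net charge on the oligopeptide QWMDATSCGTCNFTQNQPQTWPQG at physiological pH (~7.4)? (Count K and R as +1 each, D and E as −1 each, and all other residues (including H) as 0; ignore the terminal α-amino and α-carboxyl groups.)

Positive (K, R): none → +0.
Negative (D, E): D4 → −1.
Net charge = (+0) + (−1) = −1.

-1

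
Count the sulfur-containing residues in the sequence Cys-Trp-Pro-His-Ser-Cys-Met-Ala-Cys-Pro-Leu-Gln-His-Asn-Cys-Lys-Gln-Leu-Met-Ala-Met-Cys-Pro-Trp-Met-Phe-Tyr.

9

Only Cys (C) and Met (M) have a sulfur atom in the side chain.
Matching residues: Cys1, Cys6, Met7, Cys9, Cys15, Met19, Met21, Cys22, Met25.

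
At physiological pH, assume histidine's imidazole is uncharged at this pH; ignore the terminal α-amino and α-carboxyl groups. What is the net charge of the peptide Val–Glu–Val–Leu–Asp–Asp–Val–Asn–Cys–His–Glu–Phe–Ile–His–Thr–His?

The side chains ionized at physiological pH are Lys/Arg (+1) and Asp/Glu (−1); with His treated as neutral, nothing else contributes.
Positive (K, R): none → +0.
Negative (D, E): Glu2, Asp5, Asp6, Glu11 → −4.
Net charge = (+0) + (−4) = −4.

-4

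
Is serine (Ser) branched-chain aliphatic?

No

The BCAAs are Val, Leu, and Ile — aliphatic side chains with a branch point.
Serine is not in this group.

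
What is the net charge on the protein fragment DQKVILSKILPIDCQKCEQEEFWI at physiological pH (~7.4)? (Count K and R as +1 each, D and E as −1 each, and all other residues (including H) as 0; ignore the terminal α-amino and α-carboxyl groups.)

-2

Positive (K, R): K3, K8, K16 → +3.
Negative (D, E): D1, D13, E18, E20, E21 → −5.
Net charge = (+3) + (−5) = −2.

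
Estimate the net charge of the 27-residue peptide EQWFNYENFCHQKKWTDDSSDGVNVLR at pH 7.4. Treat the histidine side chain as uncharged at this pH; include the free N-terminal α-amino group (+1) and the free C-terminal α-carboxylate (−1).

-2

Near pH 7.4, K and R contribute +1 each, D and E contribute −1 each, and every other side chain (His included, as stated) is uncharged.
Positive (K, R): K13, K14, R27 → +3.
Negative (D, E): E1, E7, D17, D18, D21 → −5.
The N-terminus (+1) and C-terminus (−1) cancel.
Net charge = (+3) + (−5) = −2.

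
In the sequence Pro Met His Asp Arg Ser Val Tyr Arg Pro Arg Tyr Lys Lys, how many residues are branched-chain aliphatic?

1

V, L, and I make up the branched-chain aliphatic group.
Matching residues: Val7.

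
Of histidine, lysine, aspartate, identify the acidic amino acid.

aspartate

Only D (aspartate) and E (glutamate) carry a side-chain carboxylic acid.
Of the listed options, only aspartate belongs to this group.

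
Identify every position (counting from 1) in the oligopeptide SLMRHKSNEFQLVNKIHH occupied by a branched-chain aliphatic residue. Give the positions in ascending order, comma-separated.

2, 12, 13, 16

V, L, and I make up the branched-chain aliphatic group.
Matching residues: L2, L12, V13, I16.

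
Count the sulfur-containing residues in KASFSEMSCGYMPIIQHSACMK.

The sulfur-bearing residues are cysteine (–SH) and methionine (–S–CH₃).
Matching residues: M7, C9, M12, C20, M21.

5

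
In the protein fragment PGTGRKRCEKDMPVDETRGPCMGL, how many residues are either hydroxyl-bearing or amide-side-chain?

Hydroxyl-bearing: S, T, Y. Amide-side-chain: N, Q.
Hydroxyl-bearing residues here: T3, T17 (2).
Amide-side-chain residues here: none (0).
The two groups share no amino acid, so total = 2 + 0 = 2.

2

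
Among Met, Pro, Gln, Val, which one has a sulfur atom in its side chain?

The sulfur-bearing residues are cysteine (–SH) and methionine (–S–CH₃).
Of the listed options, only Met belongs to this group.

Met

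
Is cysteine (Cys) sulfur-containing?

Yes

The sulfur-bearing residues are cysteine (–SH) and methionine (–S–CH₃).
Cysteine is in this group.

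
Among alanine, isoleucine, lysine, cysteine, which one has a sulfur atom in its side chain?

cysteine

Cysteine (C, thiol) and methionine (M, thioether) are the two sulfur-containing amino acids.
Of the listed options, only cysteine belongs to this group.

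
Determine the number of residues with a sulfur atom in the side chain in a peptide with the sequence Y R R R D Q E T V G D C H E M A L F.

2

Only Cys (C) and Met (M) have a sulfur atom in the side chain.
Matching residues: C12, M15.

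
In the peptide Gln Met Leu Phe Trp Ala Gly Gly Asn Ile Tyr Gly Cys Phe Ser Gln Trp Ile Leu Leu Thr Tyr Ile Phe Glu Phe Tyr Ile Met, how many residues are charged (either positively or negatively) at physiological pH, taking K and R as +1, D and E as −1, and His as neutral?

1

Charged side chains at pH ~7.4: K, R (positive); D, E (negative).
Matching residues: Glu25.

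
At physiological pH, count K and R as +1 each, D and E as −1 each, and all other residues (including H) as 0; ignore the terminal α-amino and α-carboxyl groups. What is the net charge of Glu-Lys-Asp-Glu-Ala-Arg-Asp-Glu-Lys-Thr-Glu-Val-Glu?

-4

Positive (K, R): Lys2, Arg6, Lys9 → +3.
Negative (D, E): Glu1, Asp3, Glu4, Asp7, Glu8, Glu11, Glu13 → −7.
Net charge = (+3) + (−7) = −4.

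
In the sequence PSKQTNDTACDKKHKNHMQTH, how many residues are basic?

Lysine (K), arginine (R), and histidine (H) have basic, nitrogen-containing side chains.
Matching residues: K3, K12, K13, H14, K15, H17, H21.

7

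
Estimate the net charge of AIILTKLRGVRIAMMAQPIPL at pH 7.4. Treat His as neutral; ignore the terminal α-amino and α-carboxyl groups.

+3

At pH ~7.4 the Lys and Arg side chains are protonated (+1), the Asp and Glu side chains are deprotonated (−1), and with His taken as neutral all other side chains carry no charge.
Positive (K, R): K6, R8, R11 → +3.
Negative (D, E): none → −0.
Net charge = (+3) + (−0) = +3.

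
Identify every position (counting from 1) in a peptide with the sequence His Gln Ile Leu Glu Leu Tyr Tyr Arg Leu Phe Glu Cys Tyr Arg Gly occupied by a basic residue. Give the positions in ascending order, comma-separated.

1, 9, 15

Matching residues: His1, Arg9, Arg15.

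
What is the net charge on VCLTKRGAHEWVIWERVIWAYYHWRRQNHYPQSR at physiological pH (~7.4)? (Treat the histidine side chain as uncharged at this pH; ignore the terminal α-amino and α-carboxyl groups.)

At pH ~7.4 the Lys and Arg side chains are protonated (+1), the Asp and Glu side chains are deprotonated (−1), and with His taken as neutral all other side chains carry no charge.
Positive (K, R): K5, R6, R16, R25, R26, R34 → +6.
Negative (D, E): E10, E15 → −2.
Net charge = (+6) + (−2) = +4.

+4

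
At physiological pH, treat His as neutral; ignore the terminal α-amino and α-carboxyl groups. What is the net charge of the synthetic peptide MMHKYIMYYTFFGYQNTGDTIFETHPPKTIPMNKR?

+2

At pH ~7.4 the Lys and Arg side chains are protonated (+1), the Asp and Glu side chains are deprotonated (−1), and with His taken as neutral all other side chains carry no charge.
Positive (K, R): K4, K28, K34, R35 → +4.
Negative (D, E): D19, E23 → −2.
Net charge = (+4) + (−2) = +2.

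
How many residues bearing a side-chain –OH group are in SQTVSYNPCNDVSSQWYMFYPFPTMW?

9

S, T, and Y are the three residues with a side-chain hydroxyl.
Matching residues: S1, T3, S5, Y6, S13, S14, Y17, Y20, T24.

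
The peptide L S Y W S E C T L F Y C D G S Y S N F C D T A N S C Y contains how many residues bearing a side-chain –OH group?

Serine (S), threonine (T), and tyrosine (Y) each carry a hydroxyl group on the side chain.
Matching residues: S2, Y3, S5, T8, Y11, S15, Y16, S17, T22, S25, Y27.

11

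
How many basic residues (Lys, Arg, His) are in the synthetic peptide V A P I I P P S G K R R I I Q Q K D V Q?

4

Matching residues: K10, R11, R12, K17.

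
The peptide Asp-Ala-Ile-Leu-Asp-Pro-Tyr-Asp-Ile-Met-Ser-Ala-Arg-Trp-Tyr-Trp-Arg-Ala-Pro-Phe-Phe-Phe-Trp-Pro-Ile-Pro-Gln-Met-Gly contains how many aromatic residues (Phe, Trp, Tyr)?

8

Matching residues: Tyr7, Trp14, Tyr15, Trp16, Phe20, Phe21, Phe22, Trp23.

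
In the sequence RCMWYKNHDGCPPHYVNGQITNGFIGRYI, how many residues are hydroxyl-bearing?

S, T, and Y are the three residues with a side-chain hydroxyl.
Matching residues: Y5, Y15, T21, Y28.

4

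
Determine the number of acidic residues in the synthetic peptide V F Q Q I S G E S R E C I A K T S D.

Only D (aspartate) and E (glutamate) carry a side-chain carboxylic acid.
Matching residues: E8, E11, D18.

3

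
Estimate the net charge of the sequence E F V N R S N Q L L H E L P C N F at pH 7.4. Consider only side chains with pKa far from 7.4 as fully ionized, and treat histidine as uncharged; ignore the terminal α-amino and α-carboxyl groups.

The side chains ionized at physiological pH are Lys/Arg (+1) and Asp/Glu (−1); with His treated as neutral, nothing else contributes.
Positive (K, R): R5 → +1.
Negative (D, E): E1, E12 → −2.
Net charge = (+1) + (−2) = −1.

-1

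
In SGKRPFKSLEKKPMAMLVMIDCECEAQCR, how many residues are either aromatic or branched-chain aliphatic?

Aromatic: F, W, Y. Branched-chain aliphatic: I, L, V.
Aromatic residues here: F6 (1).
Branched-chain aliphatic residues here: L9, L17, V18, I20 (4).
The two groups share no amino acid, so total = 1 + 4 = 5.

5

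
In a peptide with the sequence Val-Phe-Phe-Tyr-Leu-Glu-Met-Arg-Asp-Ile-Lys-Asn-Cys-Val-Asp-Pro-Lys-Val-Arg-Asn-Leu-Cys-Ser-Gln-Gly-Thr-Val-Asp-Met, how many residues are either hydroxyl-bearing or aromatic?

Hydroxyl-bearing: S, T, Y. Aromatic: F, W, Y.
Hydroxyl-bearing residues here: Tyr4, Ser23, Thr26 (3).
Aromatic residues here: Phe2, Phe3, Tyr4 (3).
Y is in both groups, so the 1 Y residue must not be double-counted.
Total = 3 + 3 − 1 = 5.

5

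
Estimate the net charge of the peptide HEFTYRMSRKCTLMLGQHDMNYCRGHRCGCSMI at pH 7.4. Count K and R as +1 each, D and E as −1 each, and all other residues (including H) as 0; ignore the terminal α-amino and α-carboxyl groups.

+3

Positive (K, R): R6, R9, K10, R24, R27 → +5.
Negative (D, E): E2, D19 → −2.
Net charge = (+5) + (−2) = +3.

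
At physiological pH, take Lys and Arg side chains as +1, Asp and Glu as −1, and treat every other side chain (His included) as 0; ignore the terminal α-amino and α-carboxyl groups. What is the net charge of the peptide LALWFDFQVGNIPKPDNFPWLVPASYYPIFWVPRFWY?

Positive (K, R): K14, R34 → +2.
Negative (D, E): D6, D16 → −2.
Net charge = (+2) + (−2) = 0.

0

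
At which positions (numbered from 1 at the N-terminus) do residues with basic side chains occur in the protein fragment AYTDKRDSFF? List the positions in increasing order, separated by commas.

The basic amino acids are Lys (K), Arg (R), and His (H).
Matching residues: K5, R6.

5, 6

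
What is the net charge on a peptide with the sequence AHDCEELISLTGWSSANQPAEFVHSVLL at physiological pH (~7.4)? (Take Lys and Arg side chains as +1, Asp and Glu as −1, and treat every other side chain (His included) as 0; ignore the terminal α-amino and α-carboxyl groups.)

Positive (K, R): none → +0.
Negative (D, E): D3, E5, E6, E21 → −4.
Net charge = (+0) + (−4) = −4.

-4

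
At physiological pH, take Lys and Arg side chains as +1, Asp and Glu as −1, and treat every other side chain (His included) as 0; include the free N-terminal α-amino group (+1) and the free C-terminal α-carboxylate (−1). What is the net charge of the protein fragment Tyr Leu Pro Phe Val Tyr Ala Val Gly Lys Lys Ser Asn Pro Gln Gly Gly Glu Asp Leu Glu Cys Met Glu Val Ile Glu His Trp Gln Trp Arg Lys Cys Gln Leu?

Positive (K, R): Lys10, Lys11, Arg32, Lys33 → +4.
Negative (D, E): Glu18, Asp19, Glu21, Glu24, Glu27 → −5.
The N-terminus (+1) and C-terminus (−1) cancel.
Net charge = (+4) + (−5) = −1.

-1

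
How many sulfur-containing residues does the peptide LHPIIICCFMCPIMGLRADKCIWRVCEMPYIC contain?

9

Only Cys (C) and Met (M) have a sulfur atom in the side chain.
Matching residues: C7, C8, M10, C11, M14, C21, C26, M28, C32.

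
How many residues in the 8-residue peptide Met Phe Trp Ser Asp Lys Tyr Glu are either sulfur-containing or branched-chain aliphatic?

1

Sulfur-containing: C, M. Branched-chain aliphatic: I, L, V.
Sulfur-containing residues here: Met1 (1).
Branched-chain aliphatic residues here: none (0).
The two groups share no amino acid, so total = 1 + 0 = 1.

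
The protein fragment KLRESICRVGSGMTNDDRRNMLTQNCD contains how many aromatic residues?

F, W, and Y each carry an aromatic ring on the side chain.
None of the 27 residues belong to this group.

0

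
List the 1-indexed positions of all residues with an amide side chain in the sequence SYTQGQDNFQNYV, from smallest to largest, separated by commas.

The amide-side-chain residues are Asn (N) and Gln (Q).
Matching residues: Q4, Q6, N8, Q10, N11.

4, 6, 8, 10, 11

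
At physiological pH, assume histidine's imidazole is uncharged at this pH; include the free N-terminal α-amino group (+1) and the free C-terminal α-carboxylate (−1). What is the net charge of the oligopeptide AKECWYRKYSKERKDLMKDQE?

The side chains ionized at physiological pH are Lys/Arg (+1) and Asp/Glu (−1); with His treated as neutral, nothing else contributes.
Positive (K, R): K2, R7, K8, K11, R13, K14, K18 → +7.
Negative (D, E): E3, E12, D15, D19, E21 → −5.
The N-terminus (+1) and C-terminus (−1) cancel.
Net charge = (+7) + (−5) = +2.

+2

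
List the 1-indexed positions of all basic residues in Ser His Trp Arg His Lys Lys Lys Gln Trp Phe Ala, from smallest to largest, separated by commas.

2, 4, 5, 6, 7, 8

K, R, and H are the three residues with basic side chains (ε-amine, guanidinium, and imidazole respectively).
Matching residues: His2, Arg4, His5, Lys6, Lys7, Lys8.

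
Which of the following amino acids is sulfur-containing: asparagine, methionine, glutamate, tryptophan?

methionine

Only Cys (C) and Met (M) have a sulfur atom in the side chain.
Of the listed options, only methionine belongs to this group.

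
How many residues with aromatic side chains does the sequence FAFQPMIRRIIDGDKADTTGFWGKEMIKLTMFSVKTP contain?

Phenylalanine (F), tryptophan (W), and tyrosine (Y) have aromatic ring side chains.
Matching residues: F1, F3, F21, W22, F32.

5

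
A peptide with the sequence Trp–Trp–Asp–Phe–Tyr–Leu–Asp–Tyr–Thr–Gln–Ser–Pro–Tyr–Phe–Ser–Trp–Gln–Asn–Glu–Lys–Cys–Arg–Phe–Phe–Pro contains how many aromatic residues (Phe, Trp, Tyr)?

10

Matching residues: Trp1, Trp2, Phe4, Tyr5, Tyr8, Tyr13, Phe14, Trp16, Phe23, Phe24.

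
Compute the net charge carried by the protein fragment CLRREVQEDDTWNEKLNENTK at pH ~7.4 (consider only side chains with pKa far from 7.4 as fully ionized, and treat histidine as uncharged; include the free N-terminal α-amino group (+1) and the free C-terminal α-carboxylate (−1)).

-2

Near pH 7.4, K and R contribute +1 each, D and E contribute −1 each, and every other side chain (His included, as stated) is uncharged.
Positive (K, R): R3, R4, K15, K21 → +4.
Negative (D, E): E5, E8, D9, D10, E14, E18 → −6.
The N-terminus (+1) and C-terminus (−1) cancel.
Net charge = (+4) + (−6) = −2.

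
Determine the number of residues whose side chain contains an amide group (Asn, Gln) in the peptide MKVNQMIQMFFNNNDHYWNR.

7

Matching residues: N4, Q5, Q8, N12, N13, N14, N19.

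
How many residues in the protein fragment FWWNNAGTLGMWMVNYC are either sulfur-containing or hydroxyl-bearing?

Sulfur-containing: C, M. Hydroxyl-bearing: S, T, Y.
Sulfur-containing residues here: M11, M13, C17 (3).
Hydroxyl-bearing residues here: T8, Y16 (2).
The two groups share no amino acid, so total = 3 + 2 = 5.

5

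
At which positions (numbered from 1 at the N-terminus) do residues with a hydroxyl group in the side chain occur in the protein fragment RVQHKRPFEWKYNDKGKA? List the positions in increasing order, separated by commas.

The –OH-bearing residues are Ser, Thr (aliphatic alcohols), and Tyr (phenol).
Matching residues: Y12.

12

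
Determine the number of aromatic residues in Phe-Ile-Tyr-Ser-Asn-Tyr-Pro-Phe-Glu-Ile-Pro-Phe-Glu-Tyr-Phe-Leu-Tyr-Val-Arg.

The aromatic amino acids are Phe (F, benzyl), Trp (W, indole), and Tyr (Y, phenol).
Matching residues: Phe1, Tyr3, Tyr6, Phe8, Phe12, Tyr14, Phe15, Tyr17.

8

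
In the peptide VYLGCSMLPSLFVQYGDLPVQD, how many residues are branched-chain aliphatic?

7

The BCAAs are Val, Leu, and Ile — aliphatic side chains with a branch point.
Matching residues: V1, L3, L8, L11, V13, L18, V20.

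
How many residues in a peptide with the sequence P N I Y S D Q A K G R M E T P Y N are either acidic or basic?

4

Acidic: D, E. Basic: H, K, R.
Acidic residues here: D6, E13 (2).
Basic residues here: K9, R11 (2).
The two groups share no amino acid, so total = 2 + 2 = 4.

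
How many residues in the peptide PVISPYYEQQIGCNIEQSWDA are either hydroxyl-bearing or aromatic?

Hydroxyl-bearing: S, T, Y. Aromatic: F, W, Y.
Hydroxyl-bearing residues here: S4, Y6, Y7, S18 (4).
Aromatic residues here: Y6, Y7, W19 (3).
Y is in both groups, so the 2 Y residues must not be double-counted.
Total = 4 + 3 − 2 = 5.

5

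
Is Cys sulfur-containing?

Only Cys (C) and Met (M) have a sulfur atom in the side chain.
Cysteine is in this group.

Yes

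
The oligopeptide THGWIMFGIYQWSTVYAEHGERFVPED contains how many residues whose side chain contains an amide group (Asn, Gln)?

Matching residues: Q11.

1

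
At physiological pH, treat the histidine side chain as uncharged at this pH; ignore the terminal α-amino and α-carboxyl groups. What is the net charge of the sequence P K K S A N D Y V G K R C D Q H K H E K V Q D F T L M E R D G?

+1

The side chains ionized at physiological pH are Lys/Arg (+1) and Asp/Glu (−1); with His treated as neutral, nothing else contributes.
Positive (K, R): K2, K3, K11, R12, K17, K20, R29 → +7.
Negative (D, E): D7, D14, E19, D23, E28, D30 → −6.
Net charge = (+7) + (−6) = +1.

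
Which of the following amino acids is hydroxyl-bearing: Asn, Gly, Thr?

Serine (S), threonine (T), and tyrosine (Y) each carry a hydroxyl group on the side chain.
Of the listed options, only Thr belongs to this group.

Thr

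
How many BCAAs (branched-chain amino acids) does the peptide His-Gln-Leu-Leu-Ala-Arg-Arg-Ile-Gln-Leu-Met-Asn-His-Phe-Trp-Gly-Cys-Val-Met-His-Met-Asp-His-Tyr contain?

5

Valine (V), leucine (L), and isoleucine (I) are the branched-chain amino acids.
Matching residues: Leu3, Leu4, Ile8, Leu10, Val18.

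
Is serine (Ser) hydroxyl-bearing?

Yes

The –OH-bearing residues are Ser, Thr (aliphatic alcohols), and Tyr (phenol).
Serine is in this group.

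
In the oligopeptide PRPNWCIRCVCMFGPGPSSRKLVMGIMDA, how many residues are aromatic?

2

Phenylalanine (F), tryptophan (W), and tyrosine (Y) have aromatic ring side chains.
Matching residues: W5, F13.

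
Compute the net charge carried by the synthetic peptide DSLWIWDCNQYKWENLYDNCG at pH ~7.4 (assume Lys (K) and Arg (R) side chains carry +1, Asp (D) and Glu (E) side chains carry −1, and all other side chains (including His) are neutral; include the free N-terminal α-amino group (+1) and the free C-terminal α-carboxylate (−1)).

-3

Positive (K, R): K12 → +1.
Negative (D, E): D1, D7, E14, D18 → −4.
The N-terminus (+1) and C-terminus (−1) cancel.
Net charge = (+1) + (−4) = −3.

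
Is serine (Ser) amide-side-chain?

Asparagine (N) and glutamine (Q) have uncharged amide side chains.
Serine is not in this group.

No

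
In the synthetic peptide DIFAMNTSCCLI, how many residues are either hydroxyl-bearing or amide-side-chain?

Hydroxyl-bearing: S, T, Y. Amide-side-chain: N, Q.
Hydroxyl-bearing residues here: T7, S8 (2).
Amide-side-chain residues here: N6 (1).
The two groups share no amino acid, so total = 2 + 1 = 3.

3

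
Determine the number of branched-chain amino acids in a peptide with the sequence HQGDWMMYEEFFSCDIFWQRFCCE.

1

The BCAAs are Val, Leu, and Ile — aliphatic side chains with a branch point.
Matching residues: I16.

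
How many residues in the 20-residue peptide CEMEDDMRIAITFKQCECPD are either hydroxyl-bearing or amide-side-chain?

Hydroxyl-bearing: S, T, Y. Amide-side-chain: N, Q.
Hydroxyl-bearing residues here: T12 (1).
Amide-side-chain residues here: Q15 (1).
The two groups share no amino acid, so total = 1 + 1 = 2.

2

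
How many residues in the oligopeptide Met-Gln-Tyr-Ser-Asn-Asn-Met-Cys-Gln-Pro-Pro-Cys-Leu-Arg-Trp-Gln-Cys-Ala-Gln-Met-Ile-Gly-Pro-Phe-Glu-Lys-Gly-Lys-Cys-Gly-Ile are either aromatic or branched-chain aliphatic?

6

Aromatic: F, W, Y. Branched-chain aliphatic: I, L, V.
Aromatic residues here: Tyr3, Trp15, Phe24 (3).
Branched-chain aliphatic residues here: Leu13, Ile21, Ile31 (3).
The two groups share no amino acid, so total = 3 + 3 = 6.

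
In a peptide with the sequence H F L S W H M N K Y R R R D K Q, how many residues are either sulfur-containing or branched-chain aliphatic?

2

Sulfur-containing: C, M. Branched-chain aliphatic: I, L, V.
Sulfur-containing residues here: M7 (1).
Branched-chain aliphatic residues here: L3 (1).
The two groups share no amino acid, so total = 1 + 1 = 2.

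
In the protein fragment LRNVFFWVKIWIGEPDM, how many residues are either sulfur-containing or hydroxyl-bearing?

1

Sulfur-containing: C, M. Hydroxyl-bearing: S, T, Y.
Sulfur-containing residues here: M17 (1).
Hydroxyl-bearing residues here: none (0).
The two groups share no amino acid, so total = 1 + 0 = 1.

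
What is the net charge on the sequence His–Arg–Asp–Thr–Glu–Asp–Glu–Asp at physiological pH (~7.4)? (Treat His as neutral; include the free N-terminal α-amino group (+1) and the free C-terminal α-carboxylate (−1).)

At pH ~7.4 the Lys and Arg side chains are protonated (+1), the Asp and Glu side chains are deprotonated (−1), and with His taken as neutral all other side chains carry no charge.
Positive (K, R): Arg2 → +1.
Negative (D, E): Asp3, Glu5, Asp6, Glu7, Asp8 → −5.
The N-terminus (+1) and C-terminus (−1) cancel.
Net charge = (+1) + (−5) = −4.

-4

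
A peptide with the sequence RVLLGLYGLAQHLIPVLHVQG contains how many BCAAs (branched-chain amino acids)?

10

The BCAAs are Val, Leu, and Ile — aliphatic side chains with a branch point.
Matching residues: V2, L3, L4, L6, L9, L13, I14, V16, L17, V19.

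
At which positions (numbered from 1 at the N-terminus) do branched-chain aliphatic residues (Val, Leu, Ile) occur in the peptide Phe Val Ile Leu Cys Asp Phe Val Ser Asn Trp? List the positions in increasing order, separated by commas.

2, 3, 4, 8

Matching residues: Val2, Ile3, Leu4, Val8.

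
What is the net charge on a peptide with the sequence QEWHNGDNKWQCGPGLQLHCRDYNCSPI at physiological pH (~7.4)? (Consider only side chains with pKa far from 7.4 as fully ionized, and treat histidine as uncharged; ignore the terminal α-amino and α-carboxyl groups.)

-1

The side chains ionized at physiological pH are Lys/Arg (+1) and Asp/Glu (−1); with His treated as neutral, nothing else contributes.
Positive (K, R): K9, R21 → +2.
Negative (D, E): E2, D7, D22 → −3.
Net charge = (+2) + (−3) = −1.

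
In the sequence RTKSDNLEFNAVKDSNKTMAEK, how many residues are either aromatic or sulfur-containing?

2

Aromatic: F, W, Y. Sulfur-containing: C, M.
Aromatic residues here: F9 (1).
Sulfur-containing residues here: M19 (1).
The two groups share no amino acid, so total = 1 + 1 = 2.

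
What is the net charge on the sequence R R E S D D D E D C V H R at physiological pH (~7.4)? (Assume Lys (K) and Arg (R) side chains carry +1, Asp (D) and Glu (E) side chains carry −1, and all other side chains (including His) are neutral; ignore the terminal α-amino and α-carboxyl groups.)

-3

Positive (K, R): R1, R2, R13 → +3.
Negative (D, E): E3, D5, D6, D7, E8, D9 → −6.
Net charge = (+3) + (−6) = −3.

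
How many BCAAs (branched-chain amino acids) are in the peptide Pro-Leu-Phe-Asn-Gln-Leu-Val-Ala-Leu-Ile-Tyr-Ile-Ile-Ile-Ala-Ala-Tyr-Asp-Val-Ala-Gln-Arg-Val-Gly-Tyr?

Valine (V), leucine (L), and isoleucine (I) are the branched-chain amino acids.
Matching residues: Leu2, Leu6, Val7, Leu9, Ile10, Ile12, Ile13, Ile14, Val19, Val23.

10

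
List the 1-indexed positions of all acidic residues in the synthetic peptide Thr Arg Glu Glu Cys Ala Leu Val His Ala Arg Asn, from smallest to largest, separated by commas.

Aspartate (D) and glutamate (E) have carboxylic-acid side chains and are the acidic amino acids.
Matching residues: Glu3, Glu4.

3, 4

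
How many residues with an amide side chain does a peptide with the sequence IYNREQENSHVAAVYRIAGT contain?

3

Asparagine (N) and glutamine (Q) have uncharged amide side chains.
Matching residues: N3, Q6, N8.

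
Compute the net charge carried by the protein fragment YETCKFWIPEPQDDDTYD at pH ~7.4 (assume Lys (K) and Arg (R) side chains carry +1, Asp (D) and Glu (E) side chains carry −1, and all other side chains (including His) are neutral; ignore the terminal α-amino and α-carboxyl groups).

Positive (K, R): K5 → +1.
Negative (D, E): E2, E10, D13, D14, D15, D18 → −6.
Net charge = (+1) + (−6) = −5.

-5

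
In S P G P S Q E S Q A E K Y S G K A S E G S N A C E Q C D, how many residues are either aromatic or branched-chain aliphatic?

Aromatic: F, W, Y. Branched-chain aliphatic: I, L, V.
Aromatic residues here: Y13 (1).
Branched-chain aliphatic residues here: none (0).
The two groups share no amino acid, so total = 1 + 0 = 1.

1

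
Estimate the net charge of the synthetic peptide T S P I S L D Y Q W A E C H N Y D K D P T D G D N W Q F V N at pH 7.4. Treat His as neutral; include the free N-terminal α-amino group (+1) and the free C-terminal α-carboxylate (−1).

-5

At pH ~7.4 the Lys and Arg side chains are protonated (+1), the Asp and Glu side chains are deprotonated (−1), and with His taken as neutral all other side chains carry no charge.
Positive (K, R): K18 → +1.
Negative (D, E): D7, E12, D17, D19, D22, D24 → −6.
The N-terminus (+1) and C-terminus (−1) cancel.
Net charge = (+1) + (−6) = −5.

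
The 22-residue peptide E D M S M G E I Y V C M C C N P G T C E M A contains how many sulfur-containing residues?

8

Only Cys (C) and Met (M) have a sulfur atom in the side chain.
Matching residues: M3, M5, C11, M12, C13, C14, C19, M21.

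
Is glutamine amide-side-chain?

The amide-side-chain residues are Asn (N) and Gln (Q).
Glutamine is in this group.

Yes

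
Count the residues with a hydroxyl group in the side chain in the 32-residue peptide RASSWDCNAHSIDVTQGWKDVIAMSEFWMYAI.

6

Serine (S), threonine (T), and tyrosine (Y) each carry a hydroxyl group on the side chain.
Matching residues: S3, S4, S11, T15, S25, Y30.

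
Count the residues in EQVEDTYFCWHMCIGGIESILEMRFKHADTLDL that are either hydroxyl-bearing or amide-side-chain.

Hydroxyl-bearing: S, T, Y. Amide-side-chain: N, Q.
Hydroxyl-bearing residues here: T6, Y7, S19, T30 (4).
Amide-side-chain residues here: Q2 (1).
The two groups share no amino acid, so total = 4 + 1 = 5.

5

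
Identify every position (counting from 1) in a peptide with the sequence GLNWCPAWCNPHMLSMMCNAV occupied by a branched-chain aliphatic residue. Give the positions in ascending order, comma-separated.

Matching residues: L2, L14, V21.

2, 14, 21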